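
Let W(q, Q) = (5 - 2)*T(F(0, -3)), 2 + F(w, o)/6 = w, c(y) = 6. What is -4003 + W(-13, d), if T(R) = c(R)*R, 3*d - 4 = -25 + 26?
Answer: -4219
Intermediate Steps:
d = 5/3 (d = 4/3 + (-25 + 26)/3 = 4/3 + (⅓)*1 = 4/3 + ⅓ = 5/3 ≈ 1.6667)
F(w, o) = -12 + 6*w
T(R) = 6*R
W(q, Q) = -216 (W(q, Q) = (5 - 2)*(6*(-12 + 6*0)) = 3*(6*(-12 + 0)) = 3*(6*(-12)) = 3*(-72) = -216)
-4003 + W(-13, d) = -4003 - 216 = -4219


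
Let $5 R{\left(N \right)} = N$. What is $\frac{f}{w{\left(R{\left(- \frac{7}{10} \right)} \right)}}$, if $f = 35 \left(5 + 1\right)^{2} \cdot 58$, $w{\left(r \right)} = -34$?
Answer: $- \frac{36540}{17} \approx -2149.4$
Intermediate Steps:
$R{\left(N \right)} = \frac{N}{5}$
$f = 73080$ ($f = 35 \cdot 6^{2} \cdot 58 = 35 \cdot 36 \cdot 58 = 35 \cdot 2088 = 73080$)
$\frac{f}{w{\left(R{\left(- \frac{7}{10} \right)} \right)}} = \frac{73080}{-34} = 73080 \left(- \frac{1}{34}\right) = - \frac{36540}{17}$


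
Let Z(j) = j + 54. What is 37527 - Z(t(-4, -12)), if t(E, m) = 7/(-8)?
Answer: 299791/8 ≈ 37474.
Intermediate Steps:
t(E, m) = -7/8 (t(E, m) = 7*(-⅛) = -7/8)
Z(j) = 54 + j
37527 - Z(t(-4, -12)) = 37527 - (54 - 7/8) = 37527 - 1*425/8 = 37527 - 425/8 = 299791/8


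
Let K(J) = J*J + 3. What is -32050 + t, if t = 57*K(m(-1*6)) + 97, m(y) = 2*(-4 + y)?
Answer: -8982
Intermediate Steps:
m(y) = -8 + 2*y
K(J) = 3 + J**2 (K(J) = J**2 + 3 = 3 + J**2)
t = 23068 (t = 57*(3 + (-8 + 2*(-1*6))**2) + 97 = 57*(3 + (-8 + 2*(-6))**2) + 97 = 57*(3 + (-8 - 12)**2) + 97 = 57*(3 + (-20)**2) + 97 = 57*(3 + 400) + 97 = 57*403 + 97 = 22971 + 97 = 23068)
-32050 + t = -32050 + 23068 = -8982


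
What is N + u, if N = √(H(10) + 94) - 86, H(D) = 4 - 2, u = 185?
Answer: 99 + 4*√6 ≈ 108.80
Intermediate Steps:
H(D) = 2
N = -86 + 4*√6 (N = √(2 + 94) - 86 = √96 - 86 = 4*√6 - 86 = -86 + 4*√6 ≈ -76.202)
N + u = (-86 + 4*√6) + 185 = 99 + 4*√6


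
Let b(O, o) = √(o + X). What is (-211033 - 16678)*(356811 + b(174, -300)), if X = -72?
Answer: -81249789621 - 455422*I*√93 ≈ -8.125e+10 - 4.3919e+6*I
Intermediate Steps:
b(O, o) = √(-72 + o) (b(O, o) = √(o - 72) = √(-72 + o))
(-211033 - 16678)*(356811 + b(174, -300)) = (-211033 - 16678)*(356811 + √(-72 - 300)) = -227711*(356811 + √(-372)) = -227711*(356811 + 2*I*√93) = -81249789621 - 455422*I*√93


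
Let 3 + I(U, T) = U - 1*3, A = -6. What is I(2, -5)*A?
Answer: 24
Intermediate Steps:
I(U, T) = -6 + U (I(U, T) = -3 + (U - 1*3) = -3 + (U - 3) = -3 + (-3 + U) = -6 + U)
I(2, -5)*A = (-6 + 2)*(-6) = -4*(-6) = 24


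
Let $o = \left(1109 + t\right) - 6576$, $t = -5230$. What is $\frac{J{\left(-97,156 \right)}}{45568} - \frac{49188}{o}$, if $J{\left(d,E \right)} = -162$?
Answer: $\frac{1119832935}{243720448} \approx 4.5947$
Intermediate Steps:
$o = -10697$ ($o = \left(1109 - 5230\right) - 6576 = -4121 - 6576 = -10697$)
$\frac{J{\left(-97,156 \right)}}{45568} - \frac{49188}{o} = - \frac{162}{45568} - \frac{49188}{-10697} = \left(-162\right) \frac{1}{45568} - - \frac{49188}{10697} = - \frac{81}{22784} + \frac{49188}{10697} = \frac{1119832935}{243720448}$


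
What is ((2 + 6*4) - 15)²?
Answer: 121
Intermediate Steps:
((2 + 6*4) - 15)² = ((2 + 24) - 15)² = (26 - 15)² = 11² = 121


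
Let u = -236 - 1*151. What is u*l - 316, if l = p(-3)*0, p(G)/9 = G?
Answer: -316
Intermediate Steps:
p(G) = 9*G
l = 0 (l = (9*(-3))*0 = -27*0 = 0)
u = -387 (u = -236 - 151 = -387)
u*l - 316 = -387*0 - 316 = 0 - 316 = -316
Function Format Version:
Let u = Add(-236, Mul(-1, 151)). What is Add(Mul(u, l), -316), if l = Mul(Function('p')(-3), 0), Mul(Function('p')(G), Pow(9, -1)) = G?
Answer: -316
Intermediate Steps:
Function('p')(G) = Mul(9, G)
l = 0 (l = Mul(Mul(9, -3), 0) = Mul(-27, 0) = 0)
u = -387 (u = Add(-236, -151) = -387)
Add(Mul(u, l), -316) = Add(Mul(-387, 0), -316) = Add(0, -316) = -316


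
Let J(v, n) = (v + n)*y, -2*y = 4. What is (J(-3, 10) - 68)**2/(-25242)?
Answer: -3362/12621 ≈ -0.26638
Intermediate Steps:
y = -2 (y = -1/2*4 = -2)
J(v, n) = -2*n - 2*v (J(v, n) = (v + n)*(-2) = (n + v)*(-2) = -2*n - 2*v)
(J(-3, 10) - 68)**2/(-25242) = ((-2*10 - 2*(-3)) - 68)**2/(-25242) = ((-20 + 6) - 68)**2*(-1/25242) = (-14 - 68)**2*(-1/25242) = (-82)**2*(-1/25242) = 6724*(-1/25242) = -3362/12621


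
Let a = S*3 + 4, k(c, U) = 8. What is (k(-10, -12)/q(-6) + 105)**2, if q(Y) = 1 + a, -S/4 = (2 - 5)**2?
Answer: 116791249/10609 ≈ 11009.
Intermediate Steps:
S = -36 (S = -4*(2 - 5)**2 = -4*(-3)**2 = -4*9 = -36)
a = -104 (a = -36*3 + 4 = -108 + 4 = -104)
q(Y) = -103 (q(Y) = 1 - 104 = -103)
(k(-10, -12)/q(-6) + 105)**2 = (8/(-103) + 105)**2 = (8*(-1/103) + 105)**2 = (-8/103 + 105)**2 = (10807/103)**2 = 116791249/10609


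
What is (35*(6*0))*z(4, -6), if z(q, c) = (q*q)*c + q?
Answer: 0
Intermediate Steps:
z(q, c) = q + c*q² (z(q, c) = q²*c + q = c*q² + q = q + c*q²)
(35*(6*0))*z(4, -6) = (35*(6*0))*(4*(1 - 6*4)) = (35*0)*(4*(1 - 24)) = 0*(4*(-23)) = 0*(-92) = 0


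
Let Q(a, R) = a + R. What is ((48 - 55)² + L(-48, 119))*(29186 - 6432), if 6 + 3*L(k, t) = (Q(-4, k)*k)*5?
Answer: 95726078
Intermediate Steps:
Q(a, R) = R + a
L(k, t) = -2 + 5*k*(-4 + k)/3 (L(k, t) = -2 + (((k - 4)*k)*5)/3 = -2 + (((-4 + k)*k)*5)/3 = -2 + ((k*(-4 + k))*5)/3 = -2 + (5*k*(-4 + k))/3 = -2 + 5*k*(-4 + k)/3)
((48 - 55)² + L(-48, 119))*(29186 - 6432) = ((48 - 55)² + (-2 + (5/3)*(-48)*(-4 - 48)))*(29186 - 6432) = ((-7)² + (-2 + (5/3)*(-48)*(-52)))*22754 = (49 + (-2 + 4160))*22754 = (49 + 4158)*22754 = 4207*22754 = 95726078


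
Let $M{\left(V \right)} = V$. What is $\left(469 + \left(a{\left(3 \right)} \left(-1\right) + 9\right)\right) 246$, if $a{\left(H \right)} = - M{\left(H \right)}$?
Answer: $118326$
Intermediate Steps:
$a{\left(H \right)} = - H$
$\left(469 + \left(a{\left(3 \right)} \left(-1\right) + 9\right)\right) 246 = \left(469 + \left(\left(-1\right) 3 \left(-1\right) + 9\right)\right) 246 = \left(469 + \left(\left(-3\right) \left(-1\right) + 9\right)\right) 246 = \left(469 + \left(3 + 9\right)\right) 246 = \left(469 + 12\right) 246 = 481 \cdot 246 = 118326$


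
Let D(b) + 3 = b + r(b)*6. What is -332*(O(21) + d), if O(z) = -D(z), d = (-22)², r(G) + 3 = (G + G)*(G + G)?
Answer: 3353200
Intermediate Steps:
r(G) = -3 + 4*G² (r(G) = -3 + (G + G)*(G + G) = -3 + (2*G)*(2*G) = -3 + 4*G²)
d = 484
D(b) = -21 + b + 24*b² (D(b) = -3 + (b + (-3 + 4*b²)*6) = -3 + (b + (-18 + 24*b²)) = -3 + (-18 + b + 24*b²) = -21 + b + 24*b²)
O(z) = 21 - z - 24*z² (O(z) = -(-21 + z + 24*z²) = 21 - z - 24*z²)
-332*(O(21) + d) = -332*((21 - 1*21 - 24*21²) + 484) = -332*((21 - 21 - 24*441) + 484) = -332*((21 - 21 - 10584) + 484) = -332*(-10584 + 484) = -332*(-10100) = 3353200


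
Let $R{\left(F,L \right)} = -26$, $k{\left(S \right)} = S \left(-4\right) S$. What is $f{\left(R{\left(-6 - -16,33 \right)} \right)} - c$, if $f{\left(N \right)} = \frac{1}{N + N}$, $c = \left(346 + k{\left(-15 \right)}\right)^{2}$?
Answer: $- \frac{15959633}{52} \approx -3.0692 \cdot 10^{5}$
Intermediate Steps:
$k{\left(S \right)} = - 4 S^{2}$ ($k{\left(S \right)} = - 4 S S = - 4 S^{2}$)
$c = 306916$ ($c = \left(346 - 4 \left(-15\right)^{2}\right)^{2} = \left(346 - 900\right)^{2} = \left(-554\right)^{2} = 306916$)
$f{\left(N \right)} = \frac{1}{2 N}$
$f{\left(R{\left(-6 - -16,33 \right)} \right)} - c = \frac{1}{2 \left(-26\right)} - 306916 = \frac{1}{2} \left(- \frac{1}{26}\right) - 306916 = - \frac{1}{52} - 306916 = - \frac{15959633}{52}$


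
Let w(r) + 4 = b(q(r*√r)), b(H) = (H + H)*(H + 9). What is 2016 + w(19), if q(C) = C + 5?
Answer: 15870 + 722*√19 ≈ 19017.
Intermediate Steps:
q(C) = 5 + C
b(H) = 2*H*(9 + H) (b(H) = (2*H)*(9 + H) = 2*H*(9 + H))
w(r) = -4 + 2*(5 + r^(3/2))*(14 + r^(3/2)) (w(r) = -4 + 2*(5 + r*√r)*(9 + (5 + r*√r)) = -4 + 2*(5 + r^(3/2))*(9 + (5 + r^(3/2))) = -4 + 2*(5 + r^(3/2))*(14 + r^(3/2)))
2016 + w(19) = 2016 + (136 + 2*19³ + 38*19^(3/2)) = 2016 + (136 + 2*6859 + 38*(19*√19)) = 2016 + (136 + 13718 + 722*√19) = 2016 + (13854 + 722*√19) = 15870 + 722*√19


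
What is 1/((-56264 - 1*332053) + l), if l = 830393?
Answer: 1/442076 ≈ 2.2621e-6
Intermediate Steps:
1/((-56264 - 1*332053) + l) = 1/((-56264 - 1*332053) + 830393) = 1/((-56264 - 332053) + 830393) = 1/(-388317 + 830393) = 1/442076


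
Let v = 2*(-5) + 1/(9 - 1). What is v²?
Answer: 6241/64 ≈ 97.516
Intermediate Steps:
v = -79/8 (v = -10 + 1/8 = -10 + ⅛ = -79/8 ≈ -9.8750)
v² = (-79/8)² = 6241/64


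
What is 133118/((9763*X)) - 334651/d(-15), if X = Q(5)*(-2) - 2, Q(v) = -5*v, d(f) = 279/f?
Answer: 130689971849/7263672 ≈ 17992.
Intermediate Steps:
X = 48 (X = -5*5*(-2) - 2 = -25*(-2) - 2 = 50 - 2 = 48)
133118/((9763*X)) - 334651/d(-15) = 133118/((9763*48)) - 334651/(279/(-15)) = 133118/468624 - 334651/(279*(-1/15)) = 133118*(1/468624) - 334651/(-93/5) = 66559/234312 - 334651*(-5/93) = 66559/234312 + 1673255/93 = 130689971849/7263672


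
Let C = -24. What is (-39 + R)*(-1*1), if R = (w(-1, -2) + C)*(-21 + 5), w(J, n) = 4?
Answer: -281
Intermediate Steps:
R = 320 (R = (4 - 24)*(-21 + 5) = -20*(-16) = 320)
(-39 + R)*(-1*1) = (-39 + 320)*(-1*1) = 281*(-1) = -281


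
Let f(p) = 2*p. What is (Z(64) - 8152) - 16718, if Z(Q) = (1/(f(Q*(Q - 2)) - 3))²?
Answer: -1565131001429/62932489 ≈ -24870.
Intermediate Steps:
Z(Q) = (-3 + 2*Q*(-2 + Q))⁻² (Z(Q) = (1/(2*(Q*(Q - 2)) - 3))² = (1/(2*(Q*(-2 + Q)) - 3))² = (1/(2*Q*(-2 + Q) - 3))² = (1/(-3 + 2*Q*(-2 + Q)))² = (-3 + 2*Q*(-2 + Q))⁻²)
(Z(64) - 8152) - 16718 = ((-3 + 2*64*(-2 + 64))⁻² - 8152) - 16718 = ((-3 + 2*64*62)⁻² - 8152) - 16718 = ((-3 + 7936)⁻² - 8152) - 16718 = (7933⁻² - 8152) - 16718 = (1/62932489 - 8152) - 16718 = -513025650327/62932489 - 16718 = -1565131001429/62932489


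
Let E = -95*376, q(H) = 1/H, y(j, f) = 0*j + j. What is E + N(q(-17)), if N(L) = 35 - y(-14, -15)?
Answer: -35671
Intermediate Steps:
y(j, f) = j (y(j, f) = 0 + j = j)
N(L) = 49 (N(L) = 35 - 1*(-14) = 35 + 14 = 49)
E = -35720
E + N(q(-17)) = -35720 + 49 = -35671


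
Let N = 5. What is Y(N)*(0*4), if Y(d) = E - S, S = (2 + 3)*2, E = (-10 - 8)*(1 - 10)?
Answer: 0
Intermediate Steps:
E = 162 (E = -18*(-9) = 162)
S = 10 (S = 5*2 = 10)
Y(d) = 152 (Y(d) = 162 - 1*10 = 162 - 10 = 152)
Y(N)*(0*4) = 152*(0*4) = 152*0 = 0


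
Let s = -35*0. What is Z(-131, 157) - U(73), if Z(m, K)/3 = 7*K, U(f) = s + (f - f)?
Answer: 3297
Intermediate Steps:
s = 0
U(f) = 0 (U(f) = 0 + (f - f) = 0 + 0 = 0)
Z(m, K) = 21*K (Z(m, K) = 3*(7*K) = 21*K)
Z(-131, 157) - U(73) = 21*157 - 1*0 = 3297 + 0 = 3297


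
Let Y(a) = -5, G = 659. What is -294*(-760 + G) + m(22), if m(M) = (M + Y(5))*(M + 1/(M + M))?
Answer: 1323009/44 ≈ 30068.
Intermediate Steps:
m(M) = (-5 + M)*(M + 1/(2*M)) (m(M) = (M - 5)*(M + 1/(M + M)) = (-5 + M)*(M + 1/(2*M)))
-294*(-760 + G) + m(22) = -294*(-760 + 659) + (½ + 22² - 5*22 - 5/2/22) = -294*(-101) + (½ + 484 - 110 - 5/2*1/22) = 29694 + (½ + 484 - 110 - 5/44) = 29694 + 16473/44 = 1323009/44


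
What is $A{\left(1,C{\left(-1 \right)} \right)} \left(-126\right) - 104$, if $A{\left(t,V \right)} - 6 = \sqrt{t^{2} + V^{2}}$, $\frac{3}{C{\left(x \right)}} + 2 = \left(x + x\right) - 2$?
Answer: $-860 - 63 \sqrt{5} \approx -1000.9$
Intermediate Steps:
$C{\left(x \right)} = \frac{3}{-4 + 2 x}$ ($C{\left(x \right)} = \frac{3}{-2 + \left(\left(x + x\right) - 2\right)} = \frac{3}{-2 + \left(2 x - 2\right)} = \frac{3}{-2 + \left(-2 + 2 x\right)} = \frac{3}{-4 + 2 x}$)
$A{\left(t,V \right)} = 6 + \sqrt{V^{2} + t^{2}}$ ($A{\left(t,V \right)} = 6 + \sqrt{t^{2} + V^{2}} = 6 + \sqrt{V^{2} + t^{2}}$)
$A{\left(1,C{\left(-1 \right)} \right)} \left(-126\right) - 104 = \left(6 + \sqrt{\left(\frac{3}{2 \left(-2 - 1\right)}\right)^{2} + 1^{2}}\right) \left(-126\right) - 104 = \left(6 + \sqrt{\left(\frac{3}{2 \left(-3\right)}\right)^{2} + 1}\right) \left(-126\right) - 104 = \left(6 + \sqrt{\left(\frac{3}{2} \left(- \frac{1}{3}\right)\right)^{2} + 1}\right) \left(-126\right) - 104 = \left(6 + \sqrt{\left(- \frac{1}{2}\right)^{2} + 1}\right) \left(-126\right) - 104 = \left(6 + \sqrt{\frac{1}{4} + 1}\right) \left(-126\right) - 104 = \left(6 + \sqrt{\frac{5}{4}}\right) \left(-126\right) - 104 = \left(6 + \frac{\sqrt{5}}{2}\right) \left(-126\right) - 104 = \left(-756 - 63 \sqrt{5}\right) - 104 = -860 - 63 \sqrt{5}$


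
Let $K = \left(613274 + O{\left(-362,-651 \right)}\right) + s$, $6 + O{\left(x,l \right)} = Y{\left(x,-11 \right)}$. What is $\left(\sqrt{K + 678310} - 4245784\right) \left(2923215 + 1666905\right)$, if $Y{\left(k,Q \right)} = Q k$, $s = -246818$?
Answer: $-19488658054080 + 4590120 \sqrt{1048742} \approx -1.9484 \cdot 10^{13}$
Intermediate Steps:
$O{\left(x,l \right)} = -6 - 11 x$
$K = 370432$ ($K = \left(613274 - -3976\right) - 246818 = \left(613274 + \left(-6 + 3982\right)\right) - 246818 = \left(613274 + 3976\right) - 246818 = 617250 - 246818 = 370432$)
$\left(\sqrt{K + 678310} - 4245784\right) \left(2923215 + 1666905\right) = \left(\sqrt{370432 + 678310} - 4245784\right) \left(2923215 + 1666905\right) = \left(\sqrt{1048742} - 4245784\right) 4590120 = \left(-4245784 + \sqrt{1048742}\right) 4590120 = -19488658054080 + 4590120 \sqrt{1048742}$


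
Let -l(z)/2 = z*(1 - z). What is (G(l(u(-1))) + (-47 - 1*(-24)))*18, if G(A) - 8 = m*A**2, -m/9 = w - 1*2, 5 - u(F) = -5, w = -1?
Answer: 15746130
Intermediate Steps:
u(F) = 10 (u(F) = 5 - 1*(-5) = 5 + 5 = 10)
l(z) = -2*z*(1 - z)
m = 27 (m = -9*(-1 - 1*2) = -9*(-1 - 2) = -9*(-3) = 27)
G(A) = 8 + 27*A**2
(G(l(u(-1))) + (-47 - 1*(-24)))*18 = ((8 + 27*(2*10*(-1 + 10))**2) + (-47 - 1*(-24)))*18 = ((8 + 27*(2*10*9)**2) + (-47 + 24))*18 = ((8 + 27*180**2) - 23)*18 = ((8 + 27*32400) - 23)*18 = ((8 + 874800) - 23)*18 = (874808 - 23)*18 = 874785*18 = 15746130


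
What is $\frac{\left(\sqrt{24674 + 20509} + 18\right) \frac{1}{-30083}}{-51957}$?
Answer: $\frac{2}{173669159} + \frac{\sqrt{45183}}{1563022431} \approx 1.4751 \cdot 10^{-7}$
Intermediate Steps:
$\frac{\left(\sqrt{24674 + 20509} + 18\right) \frac{1}{-30083}}{-51957} = \left(\sqrt{45183} + 18\right) \left(- \frac{1}{30083}\right) \left(- \frac{1}{51957}\right) = \left(18 + \sqrt{45183}\right) \left(- \frac{1}{30083}\right) \left(- \frac{1}{51957}\right) = \left(- \frac{18}{30083} - \frac{\sqrt{45183}}{30083}\right) \left(- \frac{1}{51957}\right) = \frac{2}{173669159} + \frac{\sqrt{45183}}{1563022431}$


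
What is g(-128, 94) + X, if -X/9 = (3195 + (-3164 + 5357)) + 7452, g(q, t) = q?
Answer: -115688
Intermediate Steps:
X = -115560 (X = -9*((3195 + (-3164 + 5357)) + 7452) = -9*((3195 + 2193) + 7452) = -9*(5388 + 7452) = -9*12840 = -115560)
g(-128, 94) + X = -128 - 115560 = -115688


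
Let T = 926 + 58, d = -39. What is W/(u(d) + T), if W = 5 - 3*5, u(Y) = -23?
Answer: -10/961 ≈ -0.010406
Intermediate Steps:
T = 984
W = -10 (W = 5 - 15 = -10)
W/(u(d) + T) = -10/(-23 + 984) = -10/961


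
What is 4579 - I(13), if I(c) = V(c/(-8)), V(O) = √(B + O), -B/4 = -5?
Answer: 4579 - 7*√6/4 ≈ 4574.7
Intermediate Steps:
B = 20 (B = -4*(-5) = 20)
V(O) = √(20 + O)
I(c) = √(20 - c/8) (I(c) = √(20 + c/(-8)) = √(20 + c*(-⅛)) = √(20 - c/8))
4579 - I(13) = 4579 - √(320 - 2*13)/4 = 4579 - √(320 - 26)/4 = 4579 - √294/4 = 4579 - 7*√6/4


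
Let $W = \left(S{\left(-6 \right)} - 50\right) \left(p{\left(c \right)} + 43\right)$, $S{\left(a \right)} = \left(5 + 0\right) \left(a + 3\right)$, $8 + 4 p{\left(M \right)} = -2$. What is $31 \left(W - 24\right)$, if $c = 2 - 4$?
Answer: $- \frac{164703}{2} \approx -82352.0$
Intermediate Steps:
$c = -2$ ($c = 2 - 4 = -2$)
$p{\left(M \right)} = - \frac{5}{2}$ ($p{\left(M \right)} = -2 + \frac{1}{4} \left(-2\right) = -2 - \frac{1}{2} = - \frac{5}{2}$)
$S{\left(a \right)} = 15 + 5 a$ ($S{\left(a \right)} = 5 \left(3 + a\right) = 15 + 5 a$)
$W = - \frac{5265}{2}$ ($W = \left(\left(15 + 5 \left(-6\right)\right) - 50\right) \left(- \frac{5}{2} + 43\right) = \left(\left(15 - 30\right) - 50\right) \frac{81}{2} = \left(-15 - 50\right) \frac{81}{2} = \left(-65\right) \frac{81}{2} = - \frac{5265}{2} \approx -2632.5$)
$31 \left(W - 24\right) = 31 \left(- \frac{5265}{2} - 24\right) = 31 \left(- \frac{5313}{2}\right) = - \frac{164703}{2}$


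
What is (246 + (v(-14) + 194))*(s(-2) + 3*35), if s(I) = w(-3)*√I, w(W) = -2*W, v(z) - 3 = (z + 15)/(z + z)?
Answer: 186045/4 + 37209*I*√2/14 ≈ 46511.0 + 3758.7*I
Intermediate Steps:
v(z) = 3 + (15 + z)/(2*z) (v(z) = 3 + (z + 15)/(z + z) = 3 + (15 + z)/((2*z)) = 3 + (15 + z)*(1/(2*z)) = 3 + (15 + z)/(2*z))
s(I) = 6*√I (s(I) = (-2*(-3))*√I = 6*√I)
(246 + (v(-14) + 194))*(s(-2) + 3*35) = (246 + ((½)*(15 + 7*(-14))/(-14) + 194))*(6*√(-2) + 3*35) = (246 + ((½)*(-1/14)*(15 - 98) + 194))*(6*(I*√2) + 105) = (246 + ((½)*(-1/14)*(-83) + 194))*(6*I*√2 + 105) = (246 + (83/28 + 194))*(105 + 6*I*√2) = (246 + 5515/28)*(105 + 6*I*√2) = 12403*(105 + 6*I*√2)/28 = 186045/4 + 37209*I*√2/14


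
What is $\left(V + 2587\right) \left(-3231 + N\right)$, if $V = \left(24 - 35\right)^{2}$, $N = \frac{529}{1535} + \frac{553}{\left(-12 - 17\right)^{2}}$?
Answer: $- \frac{11291594288628}{1290935} \approx -8.7468 \cdot 10^{6}$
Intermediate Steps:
$N = \frac{1293744}{1290935}$ ($N = 529 \cdot \frac{1}{1535} + \frac{553}{\left(-29\right)^{2}} = \frac{529}{1535} + \frac{553}{841} = \frac{1293744}{1290935} \approx 1.0022$)
$V = 121$ ($V = \left(-11\right)^{2} = 121$)
$\left(V + 2587\right) \left(-3231 + N\right) = \left(121 + 2587\right) \left(-3231 + \frac{1293744}{1290935}\right) = 2708 \left(- \frac{4169717241}{1290935}\right) = - \frac{11291594288628}{1290935}$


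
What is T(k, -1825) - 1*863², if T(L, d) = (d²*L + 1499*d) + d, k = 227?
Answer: 752569606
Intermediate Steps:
T(L, d) = 1500*d + L*d² (T(L, d) = (L*d² + 1499*d) + d = (1499*d + L*d²) + d = 1500*d + L*d²)
T(k, -1825) - 1*863² = -1825*(1500 + 227*(-1825)) - 1*863² = -1825*(1500 - 414275) - 1*744769 = -1825*(-412775) - 744769 = 753314375 - 744769 = 752569606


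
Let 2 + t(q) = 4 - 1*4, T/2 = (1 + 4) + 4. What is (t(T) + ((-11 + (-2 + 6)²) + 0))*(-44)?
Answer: -132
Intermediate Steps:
T = 18 (T = 2*((1 + 4) + 4) = 2*(5 + 4) = 2*9 = 18)
t(q) = -2 (t(q) = -2 + (4 - 1*4) = -2 + (4 - 4) = -2 + 0 = -2)
(t(T) + ((-11 + (-2 + 6)²) + 0))*(-44) = (-2 + ((-11 + (-2 + 6)²) + 0))*(-44) = (-2 + ((-11 + 4²) + 0))*(-44) = (-2 + ((-11 + 16) + 0))*(-44) = (-2 + (5 + 0))*(-44) = (-2 + 5)*(-44) = 3*(-44) = -132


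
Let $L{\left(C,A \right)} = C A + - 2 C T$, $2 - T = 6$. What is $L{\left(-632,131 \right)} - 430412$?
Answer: $-518260$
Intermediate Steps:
$T = -4$ ($T = 2 - 6 = -4$)
$L{\left(C,A \right)} = 8 C + A C$ ($L{\left(C,A \right)} = C A + - 2 C \left(-4\right) = A C + 8 C = 8 C + A C$)
$L{\left(-632,131 \right)} - 430412 = - 632 \left(8 + 131\right) - 430412 = \left(-632\right) 139 - 430412 = -87848 - 430412 = -518260$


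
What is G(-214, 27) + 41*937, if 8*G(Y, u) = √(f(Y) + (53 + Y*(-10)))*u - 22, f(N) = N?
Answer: 153657/4 + 27*√1979/8 ≈ 38564.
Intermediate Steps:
G(Y, u) = -11/4 + u*√(53 - 9*Y)/8 (G(Y, u) = (√(Y + (53 + Y*(-10)))*u - 22)/8 = (√(Y + (53 - 10*Y))*u - 22)/8 = (√(53 - 9*Y)*u - 22)/8 = (u*√(53 - 9*Y) - 22)/8 = (-22 + u*√(53 - 9*Y))/8 = -11/4 + u*√(53 - 9*Y)/8)
G(-214, 27) + 41*937 = (-11/4 + (⅛)*27*√(53 - 9*(-214))) + 41*937 = (-11/4 + (⅛)*27*√(53 + 1926)) + 38417 = (-11/4 + (⅛)*27*√1979) + 38417 = (-11/4 + 27*√1979/8) + 38417 = 153657/4 + 27*√1979/8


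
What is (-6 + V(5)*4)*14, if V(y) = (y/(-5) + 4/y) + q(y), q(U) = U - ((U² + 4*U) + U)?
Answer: -13076/5 ≈ -2615.2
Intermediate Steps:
q(U) = -U² - 4*U (q(U) = U - (U² + 5*U) = U + (-U² - 5*U) = -U² - 4*U)
V(y) = 4/y - y/5 - y*(4 + y) (V(y) = (y/(-5) + 4/y) - y*(4 + y) = (y*(-⅕) + 4/y) - y*(4 + y) = (-y/5 + 4/y) - y*(4 + y) = (4/y - y/5) - y*(4 + y) = 4/y - y/5 - y*(4 + y))
(-6 + V(5)*4)*14 = (-6 + (-1*5² + 4/5 - 21/5*5)*4)*14 = (-6 + (-1*25 + 4*(⅕) - 21)*4)*14 = (-6 + (-25 + ⅘ - 21)*4)*14 = (-6 - 226/5*4)*14 = (-6 - 904/5)*14 = -934/5*14 = -13076/5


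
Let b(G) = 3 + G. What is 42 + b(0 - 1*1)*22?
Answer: 86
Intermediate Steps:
42 + b(0 - 1*1)*22 = 42 + (3 + (0 - 1*1))*22 = 42 + (3 + (0 - 1))*22 = 42 + (3 - 1)*22 = 42 + 2*22 = 42 + 44 = 86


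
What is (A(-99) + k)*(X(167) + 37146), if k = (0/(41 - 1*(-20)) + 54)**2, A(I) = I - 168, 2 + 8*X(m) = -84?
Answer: 393485109/4 ≈ 9.8371e+7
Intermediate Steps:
X(m) = -43/4 (X(m) = -1/4 + (1/8)*(-84) = -1/4 - 21/2 = -43/4)
A(I) = -168 + I
k = 2916 (k = (0/(41 + 20) + 54)**2 = (0/61 + 54)**2 = (0*(1/61) + 54)**2 = (0 + 54)**2 = 54**2 = 2916)
(A(-99) + k)*(X(167) + 37146) = ((-168 - 99) + 2916)*(-43/4 + 37146) = (-267 + 2916)*(148541/4) = 2649*(148541/4) = 393485109/4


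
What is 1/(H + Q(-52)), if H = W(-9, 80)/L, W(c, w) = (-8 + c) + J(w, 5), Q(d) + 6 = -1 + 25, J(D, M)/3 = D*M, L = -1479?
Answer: 1479/25439 ≈ 0.058139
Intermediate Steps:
J(D, M) = 3*D*M (J(D, M) = 3*(D*M) = 3*D*M)
Q(d) = 18 (Q(d) = -6 + (-1 + 25) = -6 + 24 = 18)
W(c, w) = -8 + c + 15*w (W(c, w) = (-8 + c) + 3*w*5 = (-8 + c) + 15*w = -8 + c + 15*w)
H = -1183/1479 (H = (-8 - 9 + 15*80)/(-1479) = (-8 - 9 + 1200)*(-1/1479) = 1183*(-1/1479) = -1183/1479 ≈ -0.79986)
1/(H + Q(-52)) = 1/(-1183/1479 + 18) = 1/(25439/1479) = 1479/25439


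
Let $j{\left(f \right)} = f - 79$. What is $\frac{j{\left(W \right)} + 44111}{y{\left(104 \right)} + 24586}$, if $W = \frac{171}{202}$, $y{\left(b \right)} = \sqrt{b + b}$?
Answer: $\frac{109341748055}{61051589988} - \frac{8894635 \sqrt{13}}{30525794994} \approx 1.7899$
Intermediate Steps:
$y{\left(b \right)} = \sqrt{2} \sqrt{b}$ ($y{\left(b \right)} = \sqrt{2 b} = \sqrt{2} \sqrt{b}$)
$W = \frac{171}{202}$ ($W = 171 \cdot \frac{1}{202} = \frac{171}{202} \approx 0.84653$)
$j{\left(f \right)} = -79 + f$
$\frac{j{\left(W \right)} + 44111}{y{\left(104 \right)} + 24586} = \frac{\left(-79 + \frac{171}{202}\right) + 44111}{\sqrt{2} \sqrt{104} + 24586} = \frac{- \frac{15787}{202} + 44111}{\sqrt{2} \cdot 2 \sqrt{26} + 24586} = \frac{8894635}{202 \left(4 \sqrt{13} + 24586\right)} = \frac{8894635}{202 \left(24586 + 4 \sqrt{13}\right)}$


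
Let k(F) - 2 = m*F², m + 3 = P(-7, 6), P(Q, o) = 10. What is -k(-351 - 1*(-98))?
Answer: -448065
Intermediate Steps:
m = 7 (m = -3 + 10 = 7)
k(F) = 2 + 7*F²
-k(-351 - 1*(-98)) = -(2 + 7*(-351 - 1*(-98))²) = -(2 + 7*(-351 + 98)²) = -(2 + 7*(-253)²) = -(2 + 7*64009) = -(2 + 448063) = -1*448065 = -448065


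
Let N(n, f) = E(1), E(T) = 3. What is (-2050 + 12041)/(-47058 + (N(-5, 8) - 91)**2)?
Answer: -9991/39314 ≈ -0.25413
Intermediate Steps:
N(n, f) = 3
(-2050 + 12041)/(-47058 + (N(-5, 8) - 91)**2) = (-2050 + 12041)/(-47058 + (3 - 91)**2) = 9991/(-47058 + (-88)**2) = 9991/(-47058 + 7744) = 9991/(-39314) = 9991*(-1/39314) = -9991/39314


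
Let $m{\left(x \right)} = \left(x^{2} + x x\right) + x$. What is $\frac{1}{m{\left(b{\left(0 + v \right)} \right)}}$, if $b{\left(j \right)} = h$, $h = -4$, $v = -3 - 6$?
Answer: $\frac{1}{28} \approx 0.035714$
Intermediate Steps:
$v = -9$ ($v = -3 - 6 = -9$)
$b{\left(j \right)} = -4$
$m{\left(x \right)} = x + 2 x^{2}$ ($m{\left(x \right)} = \left(x^{2} + x^{2}\right) + x = 2 x^{2} + x = x + 2 x^{2}$)
$\frac{1}{m{\left(b{\left(0 + v \right)} \right)}} = \frac{1}{\left(-4\right) \left(1 + 2 \left(-4\right)\right)} = \frac{1}{\left(-4\right) \left(1 - 8\right)} = \frac{1}{\left(-4\right) \left(-7\right)} = \frac{1}{28}$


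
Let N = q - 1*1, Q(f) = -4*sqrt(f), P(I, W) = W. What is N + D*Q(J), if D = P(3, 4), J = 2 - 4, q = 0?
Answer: -1 - 16*I*sqrt(2) ≈ -1.0 - 22.627*I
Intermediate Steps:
J = -2
D = 4
N = -1 (N = 0 - 1*1 = 0 - 1 = -1)
N + D*Q(J) = -1 + 4*(-4*I*sqrt(2)) = -1 - 16*I*sqrt(2)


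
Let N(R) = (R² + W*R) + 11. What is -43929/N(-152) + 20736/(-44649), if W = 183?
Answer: 69033555/7773887 ≈ 8.8802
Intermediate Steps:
N(R) = 11 + R² + 183*R (N(R) = (R² + 183*R) + 11 = 11 + R² + 183*R)
-43929/N(-152) + 20736/(-44649) = -43929/(11 + (-152)² + 183*(-152)) + 20736/(-44649) = -43929/(11 + 23104 - 27816) + 20736*(-1/44649) = -43929/(-4701) - 2304/4961 = -43929*(-1/4701) - 2304/4961 = 14643/1567 - 2304/4961 = 69033555/7773887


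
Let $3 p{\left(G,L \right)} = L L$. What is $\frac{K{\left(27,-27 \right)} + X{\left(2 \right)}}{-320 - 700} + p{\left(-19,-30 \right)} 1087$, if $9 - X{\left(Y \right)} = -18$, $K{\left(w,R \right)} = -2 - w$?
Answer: $\frac{166311001}{510} \approx 3.261 \cdot 10^{5}$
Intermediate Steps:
$p{\left(G,L \right)} = \frac{L^{2}}{3}$ ($p{\left(G,L \right)} = \frac{L L}{3} = \frac{L^{2}}{3}$)
$X{\left(Y \right)} = 27$ ($X{\left(Y \right)} = 9 - -18 = 9 + 18 = 27$)
$\frac{K{\left(27,-27 \right)} + X{\left(2 \right)}}{-320 - 700} + p{\left(-19,-30 \right)} 1087 = \frac{\left(-2 - 27\right) + 27}{-320 - 700} + \frac{\left(-30\right)^{2}}{3} \cdot 1087 = \frac{\left(-2 - 27\right) + 27}{-1020} + \frac{1}{3} \cdot 900 \cdot 1087 = \left(-29 + 27\right) \left(- \frac{1}{1020}\right) + 300 \cdot 1087 = \left(-2\right) \left(- \frac{1}{1020}\right) + 326100 = \frac{1}{510} + 326100 = \frac{166311001}{510}$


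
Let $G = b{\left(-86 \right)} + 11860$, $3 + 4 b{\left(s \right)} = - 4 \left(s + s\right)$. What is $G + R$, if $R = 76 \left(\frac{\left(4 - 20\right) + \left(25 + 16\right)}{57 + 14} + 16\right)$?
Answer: $\frac{3769819}{284} \approx 13274.0$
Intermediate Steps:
$b{\left(s \right)} = - \frac{3}{4} - 2 s$ ($b{\left(s \right)} = - \frac{3}{4} + \frac{\left(-4\right) \left(s + s\right)}{4} = - \frac{3}{4} + \frac{\left(-4\right) 2 s}{4} = - \frac{3}{4} + \frac{\left(-8\right) s}{4} = - \frac{3}{4} - 2 s$)
$G = \frac{48125}{4}$ ($G = \left(- \frac{3}{4} - -172\right) + 11860 = \left(- \frac{3}{4} + 172\right) + 11860 = \frac{685}{4} + 11860 = \frac{48125}{4} \approx 12031.0$)
$R = \frac{88236}{71}$ ($R = 76 \left(\frac{-16 + 41}{71} + 16\right) = 76 \left(25 \cdot \frac{1}{71} + 16\right) = 76 \left(\frac{25}{71} + 16\right) = 76 \cdot \frac{1161}{71} = \frac{88236}{71} \approx 1242.8$)
$G + R = \frac{48125}{4} + \frac{88236}{71} = \frac{3769819}{284}$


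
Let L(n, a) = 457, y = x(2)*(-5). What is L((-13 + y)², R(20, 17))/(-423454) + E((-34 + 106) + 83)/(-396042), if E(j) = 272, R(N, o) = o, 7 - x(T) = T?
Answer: -148085341/83852784534 ≈ -0.0017660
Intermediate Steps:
x(T) = 7 - T
y = -25 (y = (7 - 1*2)*(-5) = (7 - 2)*(-5) = 5*(-5) = -25)
L((-13 + y)², R(20, 17))/(-423454) + E((-34 + 106) + 83)/(-396042) = 457/(-423454) + 272/(-396042) = 457*(-1/423454) + 272*(-1/396042) = -457/423454 - 136/198021 = -148085341/83852784534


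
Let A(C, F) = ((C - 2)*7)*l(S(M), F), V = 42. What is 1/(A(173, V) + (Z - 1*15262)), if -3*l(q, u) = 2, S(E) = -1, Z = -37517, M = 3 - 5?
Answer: -1/53577 ≈ -1.8665e-5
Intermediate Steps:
M = -2
l(q, u) = -⅔ (l(q, u) = -⅓*2 = -⅔)
A(C, F) = 28/3 - 14*C/3 (A(C, F) = ((C - 2)*7)*(-⅔) = ((-2 + C)*7)*(-⅔) = (-14 + 7*C)*(-⅔) = 28/3 - 14*C/3)
1/(A(173, V) + (Z - 1*15262)) = 1/((28/3 - 14/3*173) + (-37517 - 1*15262)) = 1/((28/3 - 2422/3) + (-37517 - 15262)) = 1/(-798 - 52779) = 1/(-53577) = -1/53577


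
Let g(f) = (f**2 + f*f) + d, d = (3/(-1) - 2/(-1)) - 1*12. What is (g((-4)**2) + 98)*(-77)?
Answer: -45969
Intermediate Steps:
d = -13 (d = (3*(-1) - 2*(-1)) - 12 = (-3 + 2) - 12 = -1 - 12 = -13)
g(f) = -13 + 2*f**2 (g(f) = (f**2 + f*f) - 13 = (f**2 + f**2) - 13 = 2*f**2 - 13 = -13 + 2*f**2)
(g((-4)**2) + 98)*(-77) = ((-13 + 2*((-4)**2)**2) + 98)*(-77) = ((-13 + 2*16**2) + 98)*(-77) = ((-13 + 2*256) + 98)*(-77) = ((-13 + 512) + 98)*(-77) = (499 + 98)*(-77) = 597*(-77) = -45969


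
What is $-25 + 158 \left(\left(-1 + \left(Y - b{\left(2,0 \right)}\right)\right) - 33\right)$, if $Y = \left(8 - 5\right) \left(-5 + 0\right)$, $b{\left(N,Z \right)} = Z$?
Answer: $-7767$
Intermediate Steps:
$Y = -15$ ($Y = 3 \left(-5\right) = -15$)
$-25 + 158 \left(\left(-1 + \left(Y - b{\left(2,0 \right)}\right)\right) - 33\right) = -25 + 158 \left(\left(-1 - 15\right) - 33\right) = -25 + 158 \left(-16 - 33\right) = -25 + 158 \left(-49\right) = -25 - 7742 = -7767$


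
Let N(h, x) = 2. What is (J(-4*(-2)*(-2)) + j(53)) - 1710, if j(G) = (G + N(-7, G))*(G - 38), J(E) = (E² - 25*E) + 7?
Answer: -222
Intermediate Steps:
J(E) = 7 + E² - 25*E
j(G) = (-38 + G)*(2 + G) (j(G) = (G + 2)*(G - 38) = (2 + G)*(-38 + G) = (-38 + G)*(2 + G))
(J(-4*(-2)*(-2)) + j(53)) - 1710 = ((7 + (-4*(-2)*(-2))² - 25*(-4*(-2))*(-2)) + (-76 + 53² - 36*53)) - 1710 = ((7 + (8*(-2))² - 200*(-2)) + (-76 + 2809 - 1908)) - 1710 = ((7 + (-16)² - 25*(-16)) + 825) - 1710 = ((7 + 256 + 400) + 825) - 1710 = (663 + 825) - 1710 = 1488 - 1710 = -222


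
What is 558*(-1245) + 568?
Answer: -694142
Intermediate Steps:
558*(-1245) + 568 = -694710 + 568 = -694142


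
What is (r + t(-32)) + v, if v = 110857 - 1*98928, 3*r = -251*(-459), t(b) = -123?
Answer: 50209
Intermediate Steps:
r = 38403 (r = (-251*(-459))/3 = (⅓)*115209 = 38403)
v = 11929 (v = 110857 - 98928 = 11929)
(r + t(-32)) + v = (38403 - 123) + 11929 = 38280 + 11929 = 50209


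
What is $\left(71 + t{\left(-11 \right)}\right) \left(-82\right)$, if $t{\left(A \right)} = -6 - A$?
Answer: $-6232$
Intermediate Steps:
$\left(71 + t{\left(-11 \right)}\right) \left(-82\right) = \left(71 - -5\right) \left(-82\right) = \left(71 + \left(-6 + 11\right)\right) \left(-82\right) = \left(71 + 5\right) \left(-82\right) = 76 \left(-82\right) = -6232$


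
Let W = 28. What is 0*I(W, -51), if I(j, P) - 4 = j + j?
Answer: 0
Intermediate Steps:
I(j, P) = 4 + 2*j (I(j, P) = 4 + (j + j) = 4 + 2*j)
0*I(W, -51) = 0*(4 + 2*28) = 0*(4 + 56) = 0*60 = 0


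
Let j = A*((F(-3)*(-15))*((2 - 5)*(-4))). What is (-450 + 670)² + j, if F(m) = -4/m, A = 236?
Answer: -8240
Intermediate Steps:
j = -56640 (j = 236*((-4/(-3)*(-15))*((2 - 5)*(-4))) = 236*((-4*(-⅓)*(-15))*(-3*(-4))) = 236*(((4/3)*(-15))*12) = 236*(-20*12) = 236*(-240) = -56640)
(-450 + 670)² + j = (-450 + 670)² - 56640 = 220² - 56640 = 48400 - 56640 = -8240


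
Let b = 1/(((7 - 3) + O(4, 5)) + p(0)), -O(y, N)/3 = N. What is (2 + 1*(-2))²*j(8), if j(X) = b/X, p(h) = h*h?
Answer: 0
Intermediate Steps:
p(h) = h²
O(y, N) = -3*N
b = -1/11 (b = 1/(((7 - 3) - 3*5) + 0²) = 1/((4 - 15) + 0) = 1/(-11 + 0) = 1/(-11) = -1/11 ≈ -0.090909)
j(X) = -1/(11*X)
(2 + 1*(-2))²*j(8) = (2 + 1*(-2))²*(-1/11/8) = (2 - 2)²*(-1/11*⅛) = 0²*(-1/88) = 0*(-1/88) = 0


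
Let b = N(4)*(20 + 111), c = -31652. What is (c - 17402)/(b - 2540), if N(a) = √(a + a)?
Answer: 15574645/789289 + 3213037*√2/1578578 ≈ 22.611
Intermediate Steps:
N(a) = √2*√a (N(a) = √(2*a) = √2*√a)
b = 262*√2 (b = (√2*√4)*(20 + 111) = (√2*2)*131 = (2*√2)*131 = 262*√2 ≈ 370.52)
(c - 17402)/(b - 2540) = (-31652 - 17402)/(262*√2 - 2540) = -49054/(-2540 + 262*√2)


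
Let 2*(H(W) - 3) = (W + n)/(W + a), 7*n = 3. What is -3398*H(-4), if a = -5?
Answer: -684697/63 ≈ -10868.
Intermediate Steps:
n = 3/7 (n = (⅐)*3 = 3/7 ≈ 0.42857)
H(W) = 3 + (3/7 + W)/(2*(-5 + W)) (H(W) = 3 + ((W + 3/7)/(W - 5))/2 = 3 + ((3/7 + W)/(-5 + W))/2 = 3 + (3/7 + W)/(2*(-5 + W)))
-3398*H(-4) = -1699*(-207 + 49*(-4))/(7*(-5 - 4)) = -1699*(-207 - 196)/(7*(-9)) = -1699*(-1)*(-403)/(7*9) = -3398*403/126 = -684697/63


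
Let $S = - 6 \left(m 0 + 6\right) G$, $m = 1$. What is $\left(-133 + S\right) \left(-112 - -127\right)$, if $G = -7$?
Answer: $1785$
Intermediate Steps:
$S = 252$ ($S = - 6 \left(1 \cdot 0 + 6\right) \left(-7\right) = - 6 \left(0 + 6\right) \left(-7\right) = \left(-6\right) 6 \left(-7\right) = \left(-36\right) \left(-7\right) = 252$)
$\left(-133 + S\right) \left(-112 - -127\right) = \left(-133 + 252\right) \left(-112 - -127\right) = 119 \left(-112 + 127\right) = 119 \cdot 15 = 1785$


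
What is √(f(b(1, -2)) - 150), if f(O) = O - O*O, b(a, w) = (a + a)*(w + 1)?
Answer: 2*I*√39 ≈ 12.49*I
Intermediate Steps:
b(a, w) = 2*a*(1 + w) (b(a, w) = (2*a)*(1 + w) = 2*a*(1 + w))
f(O) = O - O²
√(f(b(1, -2)) - 150) = √((2*1*(1 - 2))*(1 - 2*(1 - 2)) - 150) = √((2*1*(-1))*(1 - 2*(-1)) - 150) = √(-2*(1 - 1*(-2)) - 150) = √(-2*(1 + 2) - 150) = √(-2*3 - 150) = √(-6 - 150) = √(-156) = 2*I*√39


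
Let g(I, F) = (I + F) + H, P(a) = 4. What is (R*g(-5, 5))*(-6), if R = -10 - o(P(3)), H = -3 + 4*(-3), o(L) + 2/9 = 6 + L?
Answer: -1780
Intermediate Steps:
o(L) = 52/9 + L (o(L) = -2/9 + (6 + L) = 52/9 + L)
H = -15 (H = -3 - 12 = -15)
R = -178/9 (R = -10 - (52/9 + 4) = -10 - 1*88/9 = -10 - 88/9 = -178/9 ≈ -19.778)
g(I, F) = -15 + F + I (g(I, F) = (I + F) - 15 = (F + I) - 15 = -15 + F + I)
(R*g(-5, 5))*(-6) = -178*(-15 + 5 - 5)/9*(-6) = -178/9*(-15)*(-6) = (890/3)*(-6) = -1780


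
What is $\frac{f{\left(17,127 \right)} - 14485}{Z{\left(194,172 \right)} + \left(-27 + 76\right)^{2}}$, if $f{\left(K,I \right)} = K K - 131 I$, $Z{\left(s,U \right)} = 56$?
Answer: $- \frac{30833}{2457} \approx -12.549$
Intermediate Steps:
$f{\left(K,I \right)} = K^{2} - 131 I$
$\frac{f{\left(17,127 \right)} - 14485}{Z{\left(194,172 \right)} + \left(-27 + 76\right)^{2}} = \frac{\left(17^{2} - 16637\right) - 14485}{56 + \left(-27 + 76\right)^{2}} = \frac{\left(289 - 16637\right) - 14485}{56 + 49^{2}} = \frac{-16348 - 14485}{56 + 2401} = - \frac{30833}{2457}$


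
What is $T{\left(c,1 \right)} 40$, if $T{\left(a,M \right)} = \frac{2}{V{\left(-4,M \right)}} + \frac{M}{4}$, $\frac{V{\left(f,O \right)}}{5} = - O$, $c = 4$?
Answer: $-6$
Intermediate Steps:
$V{\left(f,O \right)} = - 5 O$ ($V{\left(f,O \right)} = 5 \left(- O\right) = - 5 O$)
$T{\left(a,M \right)} = - \frac{2}{5 M} + \frac{M}{4}$ ($T{\left(a,M \right)} = \frac{2}{\left(-5\right) M} + \frac{M}{4} = 2 \left(- \frac{1}{5 M}\right) + M \frac{1}{4} = - \frac{2}{5 M} + \frac{M}{4}$)
$T{\left(c,1 \right)} 40 = \left(- \frac{2}{5 \cdot 1} + \frac{1}{4} \cdot 1\right) 40 = \left(\left(- \frac{2}{5}\right) 1 + \frac{1}{4}\right) 40 = \left(- \frac{2}{5} + \frac{1}{4}\right) 40 = \left(- \frac{3}{20}\right) 40 = -6$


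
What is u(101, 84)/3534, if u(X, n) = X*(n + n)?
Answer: 2828/589 ≈ 4.8014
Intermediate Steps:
u(X, n) = 2*X*n (u(X, n) = X*(2*n) = 2*X*n)
u(101, 84)/3534 = (2*101*84)/3534 = 16968*(1/3534) = 2828/589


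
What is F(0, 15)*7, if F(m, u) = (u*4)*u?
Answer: 6300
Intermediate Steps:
F(m, u) = 4*u² (F(m, u) = (4*u)*u = 4*u²)
F(0, 15)*7 = (4*15²)*7 = (4*225)*7 = 900*7 = 6300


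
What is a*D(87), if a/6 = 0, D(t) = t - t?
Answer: 0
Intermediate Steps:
D(t) = 0
a = 0 (a = 6*0 = 0)
a*D(87) = 0*0 = 0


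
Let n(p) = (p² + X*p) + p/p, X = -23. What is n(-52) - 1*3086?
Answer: 815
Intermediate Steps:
n(p) = 1 + p² - 23*p (n(p) = (p² - 23*p) + p/p = (p² - 23*p) + 1 = 1 + p² - 23*p)
n(-52) - 1*3086 = (1 + (-52)² - 23*(-52)) - 1*3086 = (1 + 2704 + 1196) - 3086 = 3901 - 3086 = 815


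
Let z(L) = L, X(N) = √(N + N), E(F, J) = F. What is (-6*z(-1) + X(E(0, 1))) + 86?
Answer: 92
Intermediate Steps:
X(N) = √2*√N (X(N) = √(2*N) = √2*√N)
(-6*z(-1) + X(E(0, 1))) + 86 = (-6*(-1) + √2*√0) + 86 = (6 + √2*0) + 86 = (6 + 0) + 86 = 6 + 86 = 92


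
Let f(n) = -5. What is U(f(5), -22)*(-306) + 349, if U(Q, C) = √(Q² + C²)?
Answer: 349 - 306*√509 ≈ -6554.7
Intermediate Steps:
U(Q, C) = √(C² + Q²)
U(f(5), -22)*(-306) + 349 = √((-22)² + (-5)²)*(-306) + 349 = √(484 + 25)*(-306) + 349 = √509*(-306) + 349 = -306*√509 + 349 = 349 - 306*√509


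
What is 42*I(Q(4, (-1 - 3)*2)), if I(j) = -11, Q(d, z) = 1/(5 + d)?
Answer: -462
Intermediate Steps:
42*I(Q(4, (-1 - 3)*2)) = 42*(-11) = -462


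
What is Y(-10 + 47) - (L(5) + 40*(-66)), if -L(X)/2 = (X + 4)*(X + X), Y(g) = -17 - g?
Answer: 2766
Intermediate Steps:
L(X) = -4*X*(4 + X) (L(X) = -2*(X + 4)*(X + X) = -2*(4 + X)*2*X = -4*X*(4 + X))
Y(-10 + 47) - (L(5) + 40*(-66)) = (-17 - (-10 + 47)) - (-4*5*(4 + 5) + 40*(-66)) = (-17 - 1*37) - (-4*5*9 - 2640) = (-17 - 37) - (-180 - 2640) = -54 - 1*(-2820) = -54 + 2820 = 2766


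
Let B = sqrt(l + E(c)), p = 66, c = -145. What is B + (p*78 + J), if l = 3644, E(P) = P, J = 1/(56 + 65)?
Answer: 622909/121 + sqrt(3499) ≈ 5207.2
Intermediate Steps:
J = 1/121 ≈ 0.0082645
B = sqrt(3499) (B = sqrt(3644 - 145) = sqrt(3499) ≈ 59.152)
B + (p*78 + J) = sqrt(3499) + (66*78 + 1/121) = sqrt(3499) + (5148 + 1/121) = sqrt(3499) + 622909/121 = 622909/121 + sqrt(3499)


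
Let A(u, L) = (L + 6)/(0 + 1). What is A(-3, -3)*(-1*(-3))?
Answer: 9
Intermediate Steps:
A(u, L) = 6 + L (A(u, L) = (6 + L)/1 = (6 + L)*1 = 6 + L)
A(-3, -3)*(-1*(-3)) = (6 - 3)*(-1*(-3)) = 3*3 = 9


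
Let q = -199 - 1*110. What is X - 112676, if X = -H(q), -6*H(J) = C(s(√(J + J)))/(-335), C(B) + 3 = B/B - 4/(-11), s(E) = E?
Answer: -415211057/3685 ≈ -1.1268e+5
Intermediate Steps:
C(B) = -18/11 (C(B) = -3 + (B/B - 4/(-11)) = -3 + (1 - 4*(-1/11)) = -3 + (1 + 4/11) = -3 + 15/11 = -18/11)
q = -309 (q = -199 - 110 = -309)
H(J) = -3/3685 (H(J) = -(-3)/(11*(-335)) = -(-3)*(-1)/(11*335) = -⅙*18/3685 = -3/3685)
X = 3/3685 (X = -1*(-3/3685) = 3/3685 ≈ 0.00081411)
X - 112676 = 3/3685 - 112676 = -415211057/3685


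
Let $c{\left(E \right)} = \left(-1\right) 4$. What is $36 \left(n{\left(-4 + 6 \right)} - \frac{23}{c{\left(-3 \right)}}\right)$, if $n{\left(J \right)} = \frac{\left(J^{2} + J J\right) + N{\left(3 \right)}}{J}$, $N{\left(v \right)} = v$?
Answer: $405$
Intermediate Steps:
$c{\left(E \right)} = -4$
$n{\left(J \right)} = \frac{3 + 2 J^{2}}{J}$ ($n{\left(J \right)} = \frac{\left(J^{2} + J J\right) + 3}{J} = \frac{\left(J^{2} + J^{2}\right) + 3}{J} = \frac{2 J^{2} + 3}{J} = \frac{3 + 2 J^{2}}{J}$)
$36 \left(n{\left(-4 + 6 \right)} - \frac{23}{c{\left(-3 \right)}}\right) = 36 \left(\left(2 \left(-4 + 6\right) + \frac{3}{-4 + 6}\right) - \frac{23}{-4}\right) = 36 \left(\left(2 \cdot 2 + \frac{3}{2}\right) - - \frac{23}{4}\right) = 36 \left(\left(4 + 3 \cdot \frac{1}{2}\right) + \frac{23}{4}\right) = 36 \left(\left(4 + \frac{3}{2}\right) + \frac{23}{4}\right) = 36 \left(\frac{11}{2} + \frac{23}{4}\right) = 36 \cdot \frac{45}{4} = 405$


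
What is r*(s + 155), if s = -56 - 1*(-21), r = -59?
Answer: -7080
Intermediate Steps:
s = -35 (s = -56 + 21 = -35)
r*(s + 155) = -59*(-35 + 155) = -59*120 = -7080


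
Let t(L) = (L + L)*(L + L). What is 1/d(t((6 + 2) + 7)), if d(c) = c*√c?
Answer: 1/27000 ≈ 3.7037e-5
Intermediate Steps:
t(L) = 4*L² (t(L) = (2*L)*(2*L) = 4*L²)
d(c) = c^(3/2)
1/d(t((6 + 2) + 7)) = 1/((4*((6 + 2) + 7)²)^(3/2)) = 1/((4*(8 + 7)²)^(3/2)) = 1/((4*15²)^(3/2)) = 1/((4*225)^(3/2)) = 1/(900^(3/2)) = 1/27000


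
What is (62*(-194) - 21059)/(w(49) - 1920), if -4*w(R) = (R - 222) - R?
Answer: 22058/1243 ≈ 17.746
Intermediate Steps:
w(R) = 111/2 (w(R) = -((R - 222) - R)/4 = -((-222 + R) - R)/4 = -¼*(-222) = 111/2)
(62*(-194) - 21059)/(w(49) - 1920) = (62*(-194) - 21059)/(111/2 - 1920) = (-12028 - 21059)/(-3729/2) = -33087*(-2/3729) = 22058/1243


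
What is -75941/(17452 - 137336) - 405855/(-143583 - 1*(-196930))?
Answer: -44604296293/6395451748 ≈ -6.9744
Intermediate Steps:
-75941/(17452 - 137336) - 405855/(-143583 - 1*(-196930)) = -75941/(-119884) - 405855/(-143583 + 196930) = -75941*(-1/119884) - 405855/53347 = 75941/119884 - 405855*1/53347 = 75941/119884 - 405855/53347 = -44604296293/6395451748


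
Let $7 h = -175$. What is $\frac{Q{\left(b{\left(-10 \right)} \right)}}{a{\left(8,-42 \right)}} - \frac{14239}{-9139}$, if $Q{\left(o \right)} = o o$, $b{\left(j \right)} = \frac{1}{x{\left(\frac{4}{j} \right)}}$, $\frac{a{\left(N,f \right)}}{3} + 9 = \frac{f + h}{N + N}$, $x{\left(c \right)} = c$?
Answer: $\frac{8099387}{5784987} \approx 1.4001$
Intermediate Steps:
$h = -25$ ($h = \frac{1}{7} \left(-175\right) = -25$)
$a{\left(N,f \right)} = -27 + \frac{3 \left(-25 + f\right)}{2 N}$ ($a{\left(N,f \right)} = -27 + 3 \frac{f - 25}{N + N} = -27 + 3 \frac{-25 + f}{2 N} = -27 + \frac{3 \left(-25 + f\right)}{2 N}$)
$b{\left(j \right)} = \frac{j}{4}$ ($b{\left(j \right)} = \frac{1}{4 \frac{1}{j}} = \frac{j}{4}$)
$Q{\left(o \right)} = o^{2}$
$\frac{Q{\left(b{\left(-10 \right)} \right)}}{a{\left(8,-42 \right)}} - \frac{14239}{-9139} = \frac{\left(\frac{1}{4} \left(-10\right)\right)^{2}}{\frac{3}{2} \cdot \frac{1}{8} \left(-25 - 42 - 144\right)} - \frac{14239}{-9139} = \frac{\left(- \frac{5}{2}\right)^{2}}{\frac{3}{2} \cdot \frac{1}{8} \left(-25 - 42 - 144\right)} - - \frac{14239}{9139} = \frac{25}{4 \cdot \frac{3}{2} \cdot \frac{1}{8} \left(-211\right)} + \frac{14239}{9139} = \frac{25}{4 \left(- \frac{633}{16}\right)} + \frac{14239}{9139} = \frac{25}{4} \left(- \frac{16}{633}\right) + \frac{14239}{9139} = - \frac{100}{633} + \frac{14239}{9139} = \frac{8099387}{5784987}$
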